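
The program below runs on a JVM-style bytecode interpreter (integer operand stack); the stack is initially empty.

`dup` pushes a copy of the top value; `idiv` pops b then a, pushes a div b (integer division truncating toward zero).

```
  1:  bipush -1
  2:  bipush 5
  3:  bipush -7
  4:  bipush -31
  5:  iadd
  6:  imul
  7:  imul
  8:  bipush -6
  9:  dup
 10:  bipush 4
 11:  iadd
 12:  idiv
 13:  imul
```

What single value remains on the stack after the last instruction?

bipush -1  : -1
bipush 5   : -1 5
bipush -7  : -1 5 -7
bipush -31 : -1 5 -7 -31
iadd       : -1 5 -38
imul       : -1 -190
imul       : 190
bipush -6  : 190 -6
dup        : 190 -6 -6
bipush 4   : 190 -6 -6 4
iadd       : 190 -6 -2
idiv       : 190 3
imul       : 570

570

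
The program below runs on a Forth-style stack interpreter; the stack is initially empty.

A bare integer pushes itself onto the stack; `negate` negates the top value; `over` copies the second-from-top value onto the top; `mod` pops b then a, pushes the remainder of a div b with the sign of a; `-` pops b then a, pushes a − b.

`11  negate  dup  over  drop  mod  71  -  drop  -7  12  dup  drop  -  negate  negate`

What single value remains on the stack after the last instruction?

-19

11     -> [11]
negate -> [-11]
dup    -> [-11, -11]
over   -> [-11, -11, -11]
drop   -> [-11, -11]
mod    -> [0]
71     -> [0, 71]
-      -> [-71]
drop   -> []
-7     -> [-7]
12     -> [-7, 12]
dup    -> [-7, 12, 12]
drop   -> [-7, 12]
-      -> [-19]
negate -> [19]
negate -> [-19]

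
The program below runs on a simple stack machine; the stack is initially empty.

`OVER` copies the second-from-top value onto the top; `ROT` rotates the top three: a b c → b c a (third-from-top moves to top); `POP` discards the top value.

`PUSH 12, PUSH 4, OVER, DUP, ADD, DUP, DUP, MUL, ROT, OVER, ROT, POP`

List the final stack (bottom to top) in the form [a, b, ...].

PUSH 12  [12]
PUSH 4   [12, 4]
OVER     [12, 4, 12]
DUP      [12, 4, 12, 12]
ADD      [12, 4, 24]
DUP      [12, 4, 24, 24]
DUP      [12, 4, 24, 24, 24]
MUL      [12, 4, 24, 576]
ROT      [12, 24, 576, 4]
OVER     [12, 24, 576, 4, 576]
ROT      [12, 24, 4, 576, 576]
POP      [12, 24, 4, 576]

[12, 24, 4, 576]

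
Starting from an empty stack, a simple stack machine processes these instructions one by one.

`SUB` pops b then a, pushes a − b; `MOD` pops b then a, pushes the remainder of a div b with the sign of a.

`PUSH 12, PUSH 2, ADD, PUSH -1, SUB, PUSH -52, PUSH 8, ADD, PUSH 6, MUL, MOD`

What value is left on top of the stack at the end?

PUSH 12  : [12]
PUSH 2   : [12, 2]
ADD      : [14]
PUSH -1  : [14, -1]
SUB      : [15]
PUSH -52 : [15, -52]
PUSH 8   : [15, -52, 8]
ADD      : [15, -44]
PUSH 6   : [15, -44, 6]
MUL      : [15, -264]
MOD      : [15]

15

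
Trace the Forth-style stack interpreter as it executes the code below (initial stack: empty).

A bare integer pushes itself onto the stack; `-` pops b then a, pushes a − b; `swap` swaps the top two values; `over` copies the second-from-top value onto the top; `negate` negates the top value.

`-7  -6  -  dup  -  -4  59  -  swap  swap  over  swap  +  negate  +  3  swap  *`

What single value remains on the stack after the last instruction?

189

-7     : [-7]
-6     : [-7, -6]
-      : [-1]
dup    : [-1, -1]
-      : [0]
-4     : [0, -4]
59     : [0, -4, 59]
-      : [0, -63]
swap   : [-63, 0]
swap   : [0, -63]
over   : [0, -63, 0]
swap   : [0, 0, -63]
+      : [0, -63]
negate : [0, 63]
+      : [63]
3      : [63, 3]
swap   : [3, 63]
*      : [189]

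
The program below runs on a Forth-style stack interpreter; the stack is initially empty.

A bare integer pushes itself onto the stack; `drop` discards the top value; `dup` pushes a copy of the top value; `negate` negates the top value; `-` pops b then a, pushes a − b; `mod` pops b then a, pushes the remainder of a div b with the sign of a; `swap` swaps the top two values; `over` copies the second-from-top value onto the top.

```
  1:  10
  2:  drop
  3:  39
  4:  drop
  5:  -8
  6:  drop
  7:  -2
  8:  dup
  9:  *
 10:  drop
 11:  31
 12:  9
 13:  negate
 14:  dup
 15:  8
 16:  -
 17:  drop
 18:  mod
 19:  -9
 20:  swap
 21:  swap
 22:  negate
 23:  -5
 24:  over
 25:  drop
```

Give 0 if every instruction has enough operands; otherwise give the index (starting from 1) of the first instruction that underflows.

0

10     -> 10
drop   -> (empty)
39     -> 39
drop   -> (empty)
-8     -> -8
drop   -> (empty)
-2     -> -2
dup    -> -2 -2
*      -> 4
drop   -> (empty)
31     -> 31
9      -> 31 9
negate -> 31 -9
dup    -> 31 -9 -9
8      -> 31 -9 -9 8
-      -> 31 -9 -17
drop   -> 31 -9
mod    -> 4
-9     -> 4 -9
swap   -> -9 4
swap   -> 4 -9
negate -> 4 9
-5     -> 4 9 -5
over   -> 4 9 -5 9
drop   -> 4 9 -5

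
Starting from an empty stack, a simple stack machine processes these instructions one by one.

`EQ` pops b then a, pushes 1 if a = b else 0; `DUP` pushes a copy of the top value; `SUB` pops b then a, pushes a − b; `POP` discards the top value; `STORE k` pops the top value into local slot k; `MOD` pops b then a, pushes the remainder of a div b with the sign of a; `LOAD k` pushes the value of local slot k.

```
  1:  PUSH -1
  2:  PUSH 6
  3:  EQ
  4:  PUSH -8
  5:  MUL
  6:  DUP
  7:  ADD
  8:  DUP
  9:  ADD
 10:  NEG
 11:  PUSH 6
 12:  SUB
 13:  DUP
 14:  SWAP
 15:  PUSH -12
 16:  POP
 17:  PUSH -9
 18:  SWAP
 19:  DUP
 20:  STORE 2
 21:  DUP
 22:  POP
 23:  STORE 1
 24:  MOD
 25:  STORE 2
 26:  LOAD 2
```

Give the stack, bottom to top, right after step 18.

PUSH -1  : -1
PUSH 6   : -1 6
EQ       : 0
PUSH -8  : 0 -8
MUL      : 0
DUP      : 0 0
ADD      : 0
DUP      : 0 0
ADD      : 0
NEG      : 0
PUSH 6   : 0 6
SUB      : -6
DUP      : -6 -6
SWAP     : -6 -6
PUSH -12 : -6 -6 -12
POP      : -6 -6
PUSH -9  : -6 -6 -9
SWAP     : -6 -9 -6

[-6, -9, -6]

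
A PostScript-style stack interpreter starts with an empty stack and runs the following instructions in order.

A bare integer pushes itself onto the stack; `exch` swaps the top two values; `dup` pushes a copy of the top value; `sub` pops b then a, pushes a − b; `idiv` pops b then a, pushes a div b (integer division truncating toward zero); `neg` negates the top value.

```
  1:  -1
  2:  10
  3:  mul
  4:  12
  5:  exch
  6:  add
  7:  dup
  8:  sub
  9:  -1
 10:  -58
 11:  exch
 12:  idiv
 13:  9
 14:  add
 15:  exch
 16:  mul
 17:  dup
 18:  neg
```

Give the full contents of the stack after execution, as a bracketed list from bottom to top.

[0, 0]

-1    -1
10    -1 10
mul   -10
12    -10 12
exch  12 -10
add   2
dup   2 2
sub   0
-1    0 -1
-58   0 -1 -58
exch  0 -58 -1
idiv  0 58
9     0 58 9
add   0 67
exch  67 0
mul   0
dup   0 0
neg   0 0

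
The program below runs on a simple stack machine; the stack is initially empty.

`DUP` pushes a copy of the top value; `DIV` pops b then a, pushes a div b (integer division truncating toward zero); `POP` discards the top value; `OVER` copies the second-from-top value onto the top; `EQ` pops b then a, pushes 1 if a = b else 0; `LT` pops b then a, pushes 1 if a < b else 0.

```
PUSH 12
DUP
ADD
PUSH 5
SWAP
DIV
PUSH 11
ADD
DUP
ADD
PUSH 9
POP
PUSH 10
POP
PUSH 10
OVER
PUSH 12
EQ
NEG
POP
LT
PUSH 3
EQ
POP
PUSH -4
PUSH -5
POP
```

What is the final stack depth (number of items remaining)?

PUSH 12  [12]
DUP      [12, 12]
ADD      [24]
PUSH 5   [24, 5]
SWAP     [5, 24]
DIV      [0]
PUSH 11  [0, 11]
ADD      [11]
DUP      [11, 11]
ADD      [22]
PUSH 9   [22, 9]
POP      [22]
PUSH 10  [22, 10]
POP      [22]
PUSH 10  [22, 10]
OVER     [22, 10, 22]
PUSH 12  [22, 10, 22, 12]
EQ       [22, 10, 0]
NEG      [22, 10, 0]
POP      [22, 10]
LT       [0]
PUSH 3   [0, 3]
EQ       [0]
POP      []
PUSH -4  [-4]
PUSH -5  [-4, -5]
POP      [-4]

1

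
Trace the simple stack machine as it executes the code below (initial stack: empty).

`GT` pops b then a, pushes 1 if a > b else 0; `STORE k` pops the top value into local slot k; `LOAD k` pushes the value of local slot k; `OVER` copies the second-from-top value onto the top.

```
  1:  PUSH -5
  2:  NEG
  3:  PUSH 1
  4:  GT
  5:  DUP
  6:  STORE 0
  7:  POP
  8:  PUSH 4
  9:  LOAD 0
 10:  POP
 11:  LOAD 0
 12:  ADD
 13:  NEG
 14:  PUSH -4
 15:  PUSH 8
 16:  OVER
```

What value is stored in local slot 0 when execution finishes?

PUSH -5 -> -5
NEG     -> 5
PUSH 1  -> 5 1
GT      -> 1
DUP     -> 1 1
STORE 0 -> 1
POP     -> (empty)
PUSH 4  -> 4
LOAD 0  -> 4 1
POP     -> 4
LOAD 0  -> 4 1
ADD     -> 5
NEG     -> -5
PUSH -4 -> -5 -4
PUSH 8  -> -5 -4 8
OVER    -> -5 -4 8 -4

1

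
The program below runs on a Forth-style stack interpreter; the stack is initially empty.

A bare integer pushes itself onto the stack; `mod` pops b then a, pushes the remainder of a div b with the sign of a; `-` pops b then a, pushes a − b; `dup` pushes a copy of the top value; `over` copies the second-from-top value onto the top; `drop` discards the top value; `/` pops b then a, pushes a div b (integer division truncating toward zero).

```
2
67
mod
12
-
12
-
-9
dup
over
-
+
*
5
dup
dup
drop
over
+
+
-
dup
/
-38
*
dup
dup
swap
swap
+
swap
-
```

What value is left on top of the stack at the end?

2     2
67    2 67
mod   2
12    2 12
-     -10
12    -10 12
-     -22
-9    -22 -9
dup   -22 -9 -9
over  -22 -9 -9 -9
-     -22 -9 0
+     -22 -9
*     198
5     198 5
dup   198 5 5
dup   198 5 5 5
drop  198 5 5
over  198 5 5 5
+     198 5 10
+     198 15
-     183
dup   183 183
/     1
-38   1 -38
*     -38
dup   -38 -38
dup   -38 -38 -38
swap  -38 -38 -38
swap  -38 -38 -38
+     -38 -76
swap  -76 -38
-     -38

-38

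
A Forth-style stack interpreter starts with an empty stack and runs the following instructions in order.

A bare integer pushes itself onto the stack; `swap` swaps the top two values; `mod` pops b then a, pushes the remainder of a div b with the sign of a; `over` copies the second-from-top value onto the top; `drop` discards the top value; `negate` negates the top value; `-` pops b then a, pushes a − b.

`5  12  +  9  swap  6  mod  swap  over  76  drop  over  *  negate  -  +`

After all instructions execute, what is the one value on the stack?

5      → [5]
12     → [5, 12]
+      → [17]
9      → [17, 9]
swap   → [9, 17]
6      → [9, 17, 6]
mod    → [9, 5]
swap   → [5, 9]
over   → [5, 9, 5]
76     → [5, 9, 5, 76]
drop   → [5, 9, 5]
over   → [5, 9, 5, 9]
*      → [5, 9, 45]
negate → [5, 9, -45]
-      → [5, 54]
+      → [59]

59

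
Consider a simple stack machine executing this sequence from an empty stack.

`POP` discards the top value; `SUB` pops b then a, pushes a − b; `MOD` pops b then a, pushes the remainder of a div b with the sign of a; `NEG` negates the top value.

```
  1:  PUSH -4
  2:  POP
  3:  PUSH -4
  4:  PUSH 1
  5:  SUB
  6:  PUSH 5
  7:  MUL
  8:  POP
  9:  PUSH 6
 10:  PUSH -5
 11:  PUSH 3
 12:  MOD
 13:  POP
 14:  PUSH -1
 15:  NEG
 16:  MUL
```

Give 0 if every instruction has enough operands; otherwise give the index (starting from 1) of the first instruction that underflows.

0

PUSH -4 -> -4
POP     -> (empty)
PUSH -4 -> -4
PUSH 1  -> -4 1
SUB     -> -5
PUSH 5  -> -5 5
MUL     -> -25
POP     -> (empty)
PUSH 6  -> 6
PUSH -5 -> 6 -5
PUSH 3  -> 6 -5 3
MOD     -> 6 -2
POP     -> 6
PUSH -1 -> 6 -1
NEG     -> 6 1
MUL     -> 6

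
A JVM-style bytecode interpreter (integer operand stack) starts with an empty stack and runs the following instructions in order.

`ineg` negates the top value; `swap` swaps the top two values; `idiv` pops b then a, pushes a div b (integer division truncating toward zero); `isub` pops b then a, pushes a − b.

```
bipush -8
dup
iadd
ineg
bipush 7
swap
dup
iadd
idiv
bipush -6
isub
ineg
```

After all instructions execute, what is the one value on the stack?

bipush -8 -> -8
dup       -> -8 -8
iadd      -> -16
ineg      -> 16
bipush 7  -> 16 7
swap      -> 7 16
dup       -> 7 16 16
iadd      -> 7 32
idiv      -> 0
bipush -6 -> 0 -6
isub      -> 6
ineg      -> -6

-6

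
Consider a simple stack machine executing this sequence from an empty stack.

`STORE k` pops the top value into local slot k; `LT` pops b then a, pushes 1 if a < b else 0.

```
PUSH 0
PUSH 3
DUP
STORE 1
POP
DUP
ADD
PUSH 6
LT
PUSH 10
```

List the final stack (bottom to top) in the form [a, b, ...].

PUSH 0  -> 0
PUSH 3  -> 0 3
DUP     -> 0 3 3
STORE 1 -> 0 3
POP     -> 0
DUP     -> 0 0
ADD     -> 0
PUSH 6  -> 0 6
LT      -> 1
PUSH 10 -> 1 10

[1, 10]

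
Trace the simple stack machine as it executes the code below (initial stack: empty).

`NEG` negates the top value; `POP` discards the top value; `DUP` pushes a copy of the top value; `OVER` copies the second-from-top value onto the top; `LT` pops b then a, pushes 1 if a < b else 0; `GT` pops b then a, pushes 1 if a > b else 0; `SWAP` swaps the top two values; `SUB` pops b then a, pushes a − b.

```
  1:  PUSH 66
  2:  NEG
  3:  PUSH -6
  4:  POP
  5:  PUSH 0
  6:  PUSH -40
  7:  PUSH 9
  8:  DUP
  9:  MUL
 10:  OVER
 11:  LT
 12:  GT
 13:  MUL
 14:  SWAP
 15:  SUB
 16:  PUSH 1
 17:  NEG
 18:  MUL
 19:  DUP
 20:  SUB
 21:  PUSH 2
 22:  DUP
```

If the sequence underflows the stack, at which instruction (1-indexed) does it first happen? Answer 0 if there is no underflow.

PUSH 66  : [66]
NEG      : [-66]
PUSH -6  : [-66, -6]
POP      : [-66]
PUSH 0   : [-66, 0]
PUSH -40 : [-66, 0, -40]
PUSH 9   : [-66, 0, -40, 9]
DUP      : [-66, 0, -40, 9, 9]
MUL      : [-66, 0, -40, 81]
OVER     : [-66, 0, -40, 81, -40]
LT       : [-66, 0, -40, 0]
GT       : [-66, 0, 0]
MUL      : [-66, 0]
SWAP     : [0, -66]
SUB      : [66]
PUSH 1   : [66, 1]
NEG      : [66, -1]
MUL      : [-66]
DUP      : [-66, -66]
SUB      : [0]
PUSH 2   : [0, 2]
DUP      : [0, 2, 2]

0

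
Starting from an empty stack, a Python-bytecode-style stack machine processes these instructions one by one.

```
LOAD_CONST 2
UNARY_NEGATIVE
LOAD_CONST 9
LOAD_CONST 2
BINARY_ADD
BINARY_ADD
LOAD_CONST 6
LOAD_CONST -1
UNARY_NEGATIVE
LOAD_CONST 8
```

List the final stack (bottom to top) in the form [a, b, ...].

[9, 6, 1, 8]

LOAD_CONST 2   -> 2
UNARY_NEGATIVE -> -2
LOAD_CONST 9   -> -2 9
LOAD_CONST 2   -> -2 9 2
BINARY_ADD     -> -2 11
BINARY_ADD     -> 9
LOAD_CONST 6   -> 9 6
LOAD_CONST -1  -> 9 6 -1
UNARY_NEGATIVE -> 9 6 1
LOAD_CONST 8   -> 9 6 1 8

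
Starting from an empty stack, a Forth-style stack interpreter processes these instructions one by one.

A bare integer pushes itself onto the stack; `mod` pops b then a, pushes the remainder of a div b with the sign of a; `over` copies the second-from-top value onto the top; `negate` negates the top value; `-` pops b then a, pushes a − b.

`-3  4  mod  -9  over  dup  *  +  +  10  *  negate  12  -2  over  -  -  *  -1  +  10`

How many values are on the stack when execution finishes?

2

-3      -3
4       -3 4
mod     -3
-9      -3 -9
over    -3 -9 -3
dup     -3 -9 -3 -3
*       -3 -9 9
+       -3 0
+       -3
10      -3 10
*       -30
negate  30
12      30 12
-2      30 12 -2
over    30 12 -2 12
-       30 12 -14
-       30 26
*       780
-1      780 -1
+       779
10      779 10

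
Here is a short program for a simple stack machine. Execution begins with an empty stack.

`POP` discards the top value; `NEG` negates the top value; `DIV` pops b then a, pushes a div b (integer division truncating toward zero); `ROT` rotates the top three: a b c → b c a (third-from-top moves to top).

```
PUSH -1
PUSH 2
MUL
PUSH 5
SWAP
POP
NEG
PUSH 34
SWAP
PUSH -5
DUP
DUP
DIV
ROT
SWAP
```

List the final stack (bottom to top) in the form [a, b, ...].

[34, -5, -5, 1]

PUSH -1 : -1
PUSH 2  : -1 2
MUL     : -2
PUSH 5  : -2 5
SWAP    : 5 -2
POP     : 5
NEG     : -5
PUSH 34 : -5 34
SWAP    : 34 -5
PUSH -5 : 34 -5 -5
DUP     : 34 -5 -5 -5
DUP     : 34 -5 -5 -5 -5
DIV     : 34 -5 -5 1
ROT     : 34 -5 1 -5
SWAP    : 34 -5 -5 1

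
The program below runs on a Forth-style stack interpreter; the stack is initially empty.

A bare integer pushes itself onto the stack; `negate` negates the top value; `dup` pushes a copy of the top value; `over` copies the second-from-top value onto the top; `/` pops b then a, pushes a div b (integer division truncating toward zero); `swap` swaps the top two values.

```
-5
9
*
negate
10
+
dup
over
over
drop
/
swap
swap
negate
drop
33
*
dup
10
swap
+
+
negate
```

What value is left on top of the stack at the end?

-5     → [-5]
9      → [-5, 9]
*      → [-45]
negate → [45]
10     → [45, 10]
+      → [55]
dup    → [55, 55]
over   → [55, 55, 55]
over   → [55, 55, 55, 55]
drop   → [55, 55, 55]
/      → [55, 1]
swap   → [1, 55]
swap   → [55, 1]
negate → [55, -1]
drop   → [55]
33     → [55, 33]
*      → [1815]
dup    → [1815, 1815]
10     → [1815, 1815, 10]
swap   → [1815, 10, 1815]
+      → [1815, 1825]
+      → [3640]
negate → [-3640]

-3640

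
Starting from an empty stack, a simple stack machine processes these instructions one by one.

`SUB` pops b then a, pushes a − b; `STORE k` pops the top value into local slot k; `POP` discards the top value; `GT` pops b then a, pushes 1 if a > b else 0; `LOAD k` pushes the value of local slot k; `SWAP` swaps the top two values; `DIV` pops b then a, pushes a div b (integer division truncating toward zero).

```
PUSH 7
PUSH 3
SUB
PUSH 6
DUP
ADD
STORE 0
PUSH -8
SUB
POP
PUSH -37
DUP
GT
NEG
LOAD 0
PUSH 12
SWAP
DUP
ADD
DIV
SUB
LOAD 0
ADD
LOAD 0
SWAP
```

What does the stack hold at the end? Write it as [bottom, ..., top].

[12, 12]

PUSH 7    7
PUSH 3    7 3
SUB       4
PUSH 6    4 6
DUP       4 6 6
ADD       4 12
STORE 0   4
PUSH -8   4 -8
SUB       12
POP       (empty)
PUSH -37  -37
DUP       -37 -37
GT        0
NEG       0
LOAD 0    0 12
PUSH 12   0 12 12
SWAP      0 12 12
DUP       0 12 12 12
ADD       0 12 24
DIV       0 0
SUB       0
LOAD 0    0 12
ADD       12
LOAD 0    12 12
SWAP      12 12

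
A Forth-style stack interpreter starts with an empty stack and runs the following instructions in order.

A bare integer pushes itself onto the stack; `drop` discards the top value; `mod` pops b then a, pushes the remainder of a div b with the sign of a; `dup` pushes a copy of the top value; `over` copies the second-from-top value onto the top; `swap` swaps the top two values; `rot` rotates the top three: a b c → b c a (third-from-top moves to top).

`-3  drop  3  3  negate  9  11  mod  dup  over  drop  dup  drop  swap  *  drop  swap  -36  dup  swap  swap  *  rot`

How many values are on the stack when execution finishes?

3

-3      -3
drop    (empty)
3       3
3       3 3
negate  3 -3
9       3 -3 9
11      3 -3 9 11
mod     3 -3 9
dup     3 -3 9 9
over    3 -3 9 9 9
drop    3 -3 9 9
dup     3 -3 9 9 9
drop    3 -3 9 9
swap    3 -3 9 9
*       3 -3 81
drop    3 -3
swap    -3 3
-36     -3 3 -36
dup     -3 3 -36 -36
swap    -3 3 -36 -36
swap    -3 3 -36 -36
*       -3 3 1296
rot     3 1296 -3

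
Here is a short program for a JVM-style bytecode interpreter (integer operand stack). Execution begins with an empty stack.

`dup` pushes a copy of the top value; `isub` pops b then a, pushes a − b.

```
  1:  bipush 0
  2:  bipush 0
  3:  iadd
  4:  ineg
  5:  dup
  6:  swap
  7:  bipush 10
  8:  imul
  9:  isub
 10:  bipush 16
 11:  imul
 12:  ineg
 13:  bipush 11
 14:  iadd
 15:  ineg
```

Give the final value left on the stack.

-11

bipush 0   0
bipush 0   0 0
iadd       0
ineg       0
dup        0 0
swap       0 0
bipush 10  0 0 10
imul       0 0
isub       0
bipush 16  0 16
imul       0
ineg       0
bipush 11  0 11
iadd       11
ineg       -11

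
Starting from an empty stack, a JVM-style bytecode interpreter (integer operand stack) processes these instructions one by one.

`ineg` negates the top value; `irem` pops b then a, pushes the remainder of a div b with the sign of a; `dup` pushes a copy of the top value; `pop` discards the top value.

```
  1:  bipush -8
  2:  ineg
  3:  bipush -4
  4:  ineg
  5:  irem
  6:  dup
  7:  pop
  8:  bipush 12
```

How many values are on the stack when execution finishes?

2

bipush -8 : -8
ineg      : 8
bipush -4 : 8 -4
ineg      : 8 4
irem      : 0
dup       : 0 0
pop       : 0
bipush 12 : 0 12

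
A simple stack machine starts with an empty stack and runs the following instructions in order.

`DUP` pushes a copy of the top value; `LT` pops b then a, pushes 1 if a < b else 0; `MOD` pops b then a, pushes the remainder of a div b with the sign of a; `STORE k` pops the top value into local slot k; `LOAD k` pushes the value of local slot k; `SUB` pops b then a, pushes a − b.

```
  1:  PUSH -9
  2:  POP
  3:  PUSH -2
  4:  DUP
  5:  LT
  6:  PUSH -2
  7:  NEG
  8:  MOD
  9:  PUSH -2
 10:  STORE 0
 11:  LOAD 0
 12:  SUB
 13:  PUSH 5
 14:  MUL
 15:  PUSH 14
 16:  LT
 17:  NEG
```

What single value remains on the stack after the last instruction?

PUSH -9 → -9
POP     → (empty)
PUSH -2 → -2
DUP     → -2 -2
LT      → 0
PUSH -2 → 0 -2
NEG     → 0 2
MOD     → 0
PUSH -2 → 0 -2
STORE 0 → 0
LOAD 0  → 0 -2
SUB     → 2
PUSH 5  → 2 5
MUL     → 10
PUSH 14 → 10 14
LT      → 1
NEG     → -1

-1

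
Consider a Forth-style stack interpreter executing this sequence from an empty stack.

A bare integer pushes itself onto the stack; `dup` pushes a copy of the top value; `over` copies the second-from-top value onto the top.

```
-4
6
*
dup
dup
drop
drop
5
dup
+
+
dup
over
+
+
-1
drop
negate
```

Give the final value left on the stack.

42

-4     → -4
6      → -4 6
*      → -24
dup    → -24 -24
dup    → -24 -24 -24
drop   → -24 -24
drop   → -24
5      → -24 5
dup    → -24 5 5
+      → -24 10
+      → -14
dup    → -14 -14
over   → -14 -14 -14
+      → -14 -28
+      → -42
-1     → -42 -1
drop   → -42
negate → 42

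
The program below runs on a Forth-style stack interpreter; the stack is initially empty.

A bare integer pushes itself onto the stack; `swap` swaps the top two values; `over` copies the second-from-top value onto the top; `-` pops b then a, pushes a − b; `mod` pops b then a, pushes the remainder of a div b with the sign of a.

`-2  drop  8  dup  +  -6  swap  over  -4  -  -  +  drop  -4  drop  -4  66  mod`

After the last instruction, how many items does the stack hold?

-2   → -2
drop → (empty)
8    → 8
dup  → 8 8
+    → 16
-6   → 16 -6
swap → -6 16
over → -6 16 -6
-4   → -6 16 -6 -4
-    → -6 16 -2
-    → -6 18
+    → 12
drop → (empty)
-4   → -4
drop → (empty)
-4   → -4
66   → -4 66
mod  → -4

1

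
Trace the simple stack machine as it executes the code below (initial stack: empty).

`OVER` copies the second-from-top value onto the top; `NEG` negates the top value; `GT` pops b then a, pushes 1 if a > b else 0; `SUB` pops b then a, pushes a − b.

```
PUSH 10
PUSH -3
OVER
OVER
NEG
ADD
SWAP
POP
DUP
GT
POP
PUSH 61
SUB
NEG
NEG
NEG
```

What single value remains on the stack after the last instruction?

PUSH 10 -> [10]
PUSH -3 -> [10, -3]
OVER    -> [10, -3, 10]
OVER    -> [10, -3, 10, -3]
NEG     -> [10, -3, 10, 3]
ADD     -> [10, -3, 13]
SWAP    -> [10, 13, -3]
POP     -> [10, 13]
DUP     -> [10, 13, 13]
GT      -> [10, 0]
POP     -> [10]
PUSH 61 -> [10, 61]
SUB     -> [-51]
NEG     -> [51]
NEG     -> [-51]
NEG     -> [51]

51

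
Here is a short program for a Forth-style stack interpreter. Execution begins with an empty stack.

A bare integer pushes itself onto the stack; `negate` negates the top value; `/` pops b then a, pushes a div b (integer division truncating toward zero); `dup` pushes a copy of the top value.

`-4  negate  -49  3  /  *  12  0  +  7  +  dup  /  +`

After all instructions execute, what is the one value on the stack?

-4     : [-4]
negate : [4]
-49    : [4, -49]
3      : [4, -49, 3]
/      : [4, -16]
*      : [-64]
12     : [-64, 12]
0      : [-64, 12, 0]
+      : [-64, 12]
7      : [-64, 12, 7]
+      : [-64, 19]
dup    : [-64, 19, 19]
/      : [-64, 1]
+      : [-63]

-63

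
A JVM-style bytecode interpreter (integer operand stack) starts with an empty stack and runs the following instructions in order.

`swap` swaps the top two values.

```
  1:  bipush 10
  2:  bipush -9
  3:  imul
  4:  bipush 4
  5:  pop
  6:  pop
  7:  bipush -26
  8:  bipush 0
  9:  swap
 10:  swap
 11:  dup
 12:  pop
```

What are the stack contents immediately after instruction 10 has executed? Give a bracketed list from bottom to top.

bipush 10  -> [10]
bipush -9  -> [10, -9]
imul       -> [-90]
bipush 4   -> [-90, 4]
pop        -> [-90]
pop        -> []
bipush -26 -> [-26]
bipush 0   -> [-26, 0]
swap       -> [0, -26]
swap       -> [-26, 0]

[-26, 0]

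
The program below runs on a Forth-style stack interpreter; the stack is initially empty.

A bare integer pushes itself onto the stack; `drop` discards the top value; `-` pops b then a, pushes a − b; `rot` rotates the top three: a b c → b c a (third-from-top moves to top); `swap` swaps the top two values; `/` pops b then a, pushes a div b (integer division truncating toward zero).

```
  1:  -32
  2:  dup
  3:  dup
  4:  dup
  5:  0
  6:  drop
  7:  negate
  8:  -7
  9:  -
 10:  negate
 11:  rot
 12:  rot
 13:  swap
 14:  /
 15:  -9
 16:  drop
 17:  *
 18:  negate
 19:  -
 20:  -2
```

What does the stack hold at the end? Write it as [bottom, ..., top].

[-71, -2]

-32     -32
dup     -32 -32
dup     -32 -32 -32
dup     -32 -32 -32 -32
0       -32 -32 -32 -32 0
drop    -32 -32 -32 -32
negate  -32 -32 -32 32
-7      -32 -32 -32 32 -7
-       -32 -32 -32 39
negate  -32 -32 -32 -39
rot     -32 -32 -39 -32
rot     -32 -39 -32 -32
swap    -32 -39 -32 -32
/       -32 -39 1
-9      -32 -39 1 -9
drop    -32 -39 1
*       -32 -39
negate  -32 39
-       -71
-2      -71 -2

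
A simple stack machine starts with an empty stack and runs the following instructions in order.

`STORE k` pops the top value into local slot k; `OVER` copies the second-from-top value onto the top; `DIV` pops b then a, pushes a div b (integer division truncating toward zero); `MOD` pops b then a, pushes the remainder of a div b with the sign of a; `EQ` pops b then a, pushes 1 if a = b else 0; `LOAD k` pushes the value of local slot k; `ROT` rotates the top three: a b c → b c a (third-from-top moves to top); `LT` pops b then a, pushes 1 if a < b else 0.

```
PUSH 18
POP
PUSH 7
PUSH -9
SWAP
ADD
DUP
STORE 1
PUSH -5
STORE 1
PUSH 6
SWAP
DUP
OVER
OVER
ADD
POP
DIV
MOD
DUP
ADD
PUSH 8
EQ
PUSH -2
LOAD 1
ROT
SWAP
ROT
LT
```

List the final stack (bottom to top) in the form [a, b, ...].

PUSH 18 → [18]
POP     → []
PUSH 7  → [7]
PUSH -9 → [7, -9]
SWAP    → [-9, 7]
ADD     → [-2]
DUP     → [-2, -2]
STORE 1 → [-2]
PUSH -5 → [-2, -5]
STORE 1 → [-2]
PUSH 6  → [-2, 6]
SWAP    → [6, -2]
DUP     → [6, -2, -2]
OVER    → [6, -2, -2, -2]
OVER    → [6, -2, -2, -2, -2]
ADD     → [6, -2, -2, -4]
POP     → [6, -2, -2]
DIV     → [6, 1]
MOD     → [0]
DUP     → [0, 0]
ADD     → [0]
PUSH 8  → [0, 8]
EQ      → [0]
PUSH -2 → [0, -2]
LOAD 1  → [0, -2, -5]
ROT     → [-2, -5, 0]
SWAP    → [-2, 0, -5]
ROT     → [0, -5, -2]
LT      → [0, 1]

[0, 1]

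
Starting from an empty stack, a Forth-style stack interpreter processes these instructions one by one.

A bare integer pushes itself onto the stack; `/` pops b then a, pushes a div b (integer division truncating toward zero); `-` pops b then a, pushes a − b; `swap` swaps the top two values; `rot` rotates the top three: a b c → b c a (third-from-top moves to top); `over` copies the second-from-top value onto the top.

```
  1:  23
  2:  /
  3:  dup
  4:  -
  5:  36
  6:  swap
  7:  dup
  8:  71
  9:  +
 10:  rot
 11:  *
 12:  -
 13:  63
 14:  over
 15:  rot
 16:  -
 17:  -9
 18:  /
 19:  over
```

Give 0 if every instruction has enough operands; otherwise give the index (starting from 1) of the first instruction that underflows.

23  23
/  — needs 2 operands, stack has 1 → underflow

2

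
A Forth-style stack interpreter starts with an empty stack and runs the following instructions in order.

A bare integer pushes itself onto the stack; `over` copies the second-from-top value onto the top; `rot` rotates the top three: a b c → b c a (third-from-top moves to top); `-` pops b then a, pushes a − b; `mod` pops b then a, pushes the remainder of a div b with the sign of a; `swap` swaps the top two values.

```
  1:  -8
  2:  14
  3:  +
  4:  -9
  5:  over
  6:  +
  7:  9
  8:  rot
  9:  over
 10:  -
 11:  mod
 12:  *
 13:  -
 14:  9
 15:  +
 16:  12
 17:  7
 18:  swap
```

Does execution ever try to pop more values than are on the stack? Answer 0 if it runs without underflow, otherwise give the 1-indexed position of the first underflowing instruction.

13

-8   -> -8
14   -> -8 14
+    -> 6
-9   -> 6 -9
over -> 6 -9 6
+    -> 6 -3
9    -> 6 -3 9
rot  -> -3 9 6
over -> -3 9 6 9
-    -> -3 9 -3
mod  -> -3 0
*    -> 0
-  — needs 2 operands, stack has 1 → underflow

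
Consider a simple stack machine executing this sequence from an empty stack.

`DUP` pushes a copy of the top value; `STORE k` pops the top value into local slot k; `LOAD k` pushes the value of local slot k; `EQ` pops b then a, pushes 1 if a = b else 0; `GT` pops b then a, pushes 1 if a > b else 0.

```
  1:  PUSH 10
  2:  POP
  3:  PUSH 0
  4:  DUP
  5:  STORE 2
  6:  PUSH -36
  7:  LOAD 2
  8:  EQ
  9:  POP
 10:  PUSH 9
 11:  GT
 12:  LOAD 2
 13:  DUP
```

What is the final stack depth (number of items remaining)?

PUSH 10  -> [10]
POP      -> []
PUSH 0   -> [0]
DUP      -> [0, 0]
STORE 2  -> [0]
PUSH -36 -> [0, -36]
LOAD 2   -> [0, -36, 0]
EQ       -> [0, 0]
POP      -> [0]
PUSH 9   -> [0, 9]
GT       -> [0]
LOAD 2   -> [0, 0]
DUP      -> [0, 0, 0]

3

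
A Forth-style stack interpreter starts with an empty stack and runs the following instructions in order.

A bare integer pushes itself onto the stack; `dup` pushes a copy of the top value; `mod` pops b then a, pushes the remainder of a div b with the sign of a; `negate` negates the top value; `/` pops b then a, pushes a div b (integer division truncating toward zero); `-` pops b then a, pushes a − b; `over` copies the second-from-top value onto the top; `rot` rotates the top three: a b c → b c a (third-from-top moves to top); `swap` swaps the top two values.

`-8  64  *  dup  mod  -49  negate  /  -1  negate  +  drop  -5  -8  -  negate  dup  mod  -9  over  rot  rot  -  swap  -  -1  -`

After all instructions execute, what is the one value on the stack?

-8     -> [-8]
64     -> [-8, 64]
*      -> [-512]
dup    -> [-512, -512]
mod    -> [0]
-49    -> [0, -49]
negate -> [0, 49]
/      -> [0]
-1     -> [0, -1]
negate -> [0, 1]
+      -> [1]
drop   -> []
-5     -> [-5]
-8     -> [-5, -8]
-      -> [3]
negate -> [-3]
dup    -> [-3, -3]
mod    -> [0]
-9     -> [0, -9]
over   -> [0, -9, 0]
rot    -> [-9, 0, 0]
rot    -> [0, 0, -9]
-      -> [0, 9]
swap   -> [9, 0]
-      -> [9]
-1     -> [9, -1]
-      -> [10]

10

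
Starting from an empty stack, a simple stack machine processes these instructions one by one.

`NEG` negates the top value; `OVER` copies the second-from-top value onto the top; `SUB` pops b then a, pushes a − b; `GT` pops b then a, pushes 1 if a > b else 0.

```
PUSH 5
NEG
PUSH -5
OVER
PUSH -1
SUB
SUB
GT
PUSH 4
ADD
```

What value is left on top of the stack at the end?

4

PUSH 5  -> 5
NEG     -> -5
PUSH -5 -> -5 -5
OVER    -> -5 -5 -5
PUSH -1 -> -5 -5 -5 -1
SUB     -> -5 -5 -4
SUB     -> -5 -1
GT      -> 0
PUSH 4  -> 0 4
ADD     -> 4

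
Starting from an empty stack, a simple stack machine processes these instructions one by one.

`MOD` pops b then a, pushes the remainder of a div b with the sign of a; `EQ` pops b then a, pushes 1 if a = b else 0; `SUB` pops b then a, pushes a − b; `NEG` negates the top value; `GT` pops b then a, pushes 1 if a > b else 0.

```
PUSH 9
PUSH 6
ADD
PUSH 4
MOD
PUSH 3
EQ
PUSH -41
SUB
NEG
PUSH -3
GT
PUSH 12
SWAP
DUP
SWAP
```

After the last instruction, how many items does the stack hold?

3

PUSH 9   -> [9]
PUSH 6   -> [9, 6]
ADD      -> [15]
PUSH 4   -> [15, 4]
MOD      -> [3]
PUSH 3   -> [3, 3]
EQ       -> [1]
PUSH -41 -> [1, -41]
SUB      -> [42]
NEG      -> [-42]
PUSH -3  -> [-42, -3]
GT       -> [0]
PUSH 12  -> [0, 12]
SWAP     -> [12, 0]
DUP      -> [12, 0, 0]
SWAP     -> [12, 0, 0]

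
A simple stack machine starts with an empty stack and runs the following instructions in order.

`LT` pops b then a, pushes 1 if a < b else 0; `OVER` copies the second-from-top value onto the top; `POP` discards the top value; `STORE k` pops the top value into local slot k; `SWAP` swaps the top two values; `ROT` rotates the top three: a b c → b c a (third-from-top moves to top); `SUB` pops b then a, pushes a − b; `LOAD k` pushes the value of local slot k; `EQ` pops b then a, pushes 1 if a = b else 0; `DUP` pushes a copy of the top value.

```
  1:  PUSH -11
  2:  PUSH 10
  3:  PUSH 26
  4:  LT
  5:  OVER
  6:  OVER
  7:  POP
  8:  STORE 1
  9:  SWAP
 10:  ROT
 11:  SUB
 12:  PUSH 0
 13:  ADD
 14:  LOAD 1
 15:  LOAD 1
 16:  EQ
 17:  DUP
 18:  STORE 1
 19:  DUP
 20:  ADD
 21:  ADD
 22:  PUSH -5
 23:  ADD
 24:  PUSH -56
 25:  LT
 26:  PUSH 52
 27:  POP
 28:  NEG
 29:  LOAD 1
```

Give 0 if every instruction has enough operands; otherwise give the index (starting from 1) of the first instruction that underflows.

10

PUSH -11 : -11
PUSH 10  : -11 10
PUSH 26  : -11 10 26
LT       : -11 1
OVER     : -11 1 -11
OVER     : -11 1 -11 1
POP      : -11 1 -11
STORE 1  : -11 1
SWAP     : 1 -11
ROT  — needs 3 operands, stack has 2 → underflow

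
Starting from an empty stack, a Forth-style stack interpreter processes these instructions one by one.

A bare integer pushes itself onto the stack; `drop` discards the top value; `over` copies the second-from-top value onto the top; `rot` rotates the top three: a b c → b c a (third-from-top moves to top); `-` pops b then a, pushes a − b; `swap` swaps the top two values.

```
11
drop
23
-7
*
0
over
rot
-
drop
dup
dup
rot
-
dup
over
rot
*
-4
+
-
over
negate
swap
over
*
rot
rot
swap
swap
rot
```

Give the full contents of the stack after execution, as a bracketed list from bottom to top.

11     : [11]
drop   : []
23     : [23]
-7     : [23, -7]
*      : [-161]
0      : [-161, 0]
over   : [-161, 0, -161]
rot    : [0, -161, -161]
-      : [0, 0]
drop   : [0]
dup    : [0, 0]
dup    : [0, 0, 0]
rot    : [0, 0, 0]
-      : [0, 0]
dup    : [0, 0, 0]
over   : [0, 0, 0, 0]
rot    : [0, 0, 0, 0]
*      : [0, 0, 0]
-4     : [0, 0, 0, -4]
+      : [0, 0, -4]
-      : [0, 4]
over   : [0, 4, 0]
negate : [0, 4, 0]
swap   : [0, 0, 4]
over   : [0, 0, 4, 0]
*      : [0, 0, 0]
rot    : [0, 0, 0]
rot    : [0, 0, 0]
swap   : [0, 0, 0]
swap   : [0, 0, 0]
rot    : [0, 0, 0]

[0, 0, 0]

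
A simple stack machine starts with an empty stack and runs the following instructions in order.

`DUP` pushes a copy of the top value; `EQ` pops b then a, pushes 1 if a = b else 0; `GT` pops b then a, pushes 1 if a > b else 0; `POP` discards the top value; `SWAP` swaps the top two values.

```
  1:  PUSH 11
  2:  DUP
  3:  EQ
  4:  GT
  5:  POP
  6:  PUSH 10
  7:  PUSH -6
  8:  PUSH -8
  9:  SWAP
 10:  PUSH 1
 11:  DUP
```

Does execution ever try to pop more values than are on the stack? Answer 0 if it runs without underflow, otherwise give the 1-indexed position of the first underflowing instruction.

4

PUSH 11  11
DUP      11 11
EQ       1
GT  — needs 2 operands, stack has 1 → underflow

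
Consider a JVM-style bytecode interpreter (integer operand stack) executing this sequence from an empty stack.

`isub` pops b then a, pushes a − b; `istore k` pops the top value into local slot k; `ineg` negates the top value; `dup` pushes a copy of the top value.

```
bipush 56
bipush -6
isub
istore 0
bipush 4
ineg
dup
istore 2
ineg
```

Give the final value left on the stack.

bipush 56  56
bipush -6  56 -6
isub       62
istore 0   (empty)
bipush 4   4
ineg       -4
dup        -4 -4
istore 2   -4
ineg       4

4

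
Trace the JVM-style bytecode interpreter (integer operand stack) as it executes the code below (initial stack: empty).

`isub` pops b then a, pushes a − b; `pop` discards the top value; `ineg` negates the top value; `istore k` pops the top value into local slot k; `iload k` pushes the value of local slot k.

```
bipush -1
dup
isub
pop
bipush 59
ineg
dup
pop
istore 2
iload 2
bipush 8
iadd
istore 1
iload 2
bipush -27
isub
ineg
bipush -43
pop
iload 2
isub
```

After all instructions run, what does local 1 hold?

bipush -1   -1
dup         -1 -1
isub        0
pop         (empty)
bipush 59   59
ineg        -59
dup         -59 -59
pop         -59
istore 2    (empty)
iload 2     -59
bipush 8    -59 8
iadd        -51
istore 1    (empty)
iload 2     -59
bipush -27  -59 -27
isub        -32
ineg        32
bipush -43  32 -43
pop         32
iload 2     32 -59
isub        91

-51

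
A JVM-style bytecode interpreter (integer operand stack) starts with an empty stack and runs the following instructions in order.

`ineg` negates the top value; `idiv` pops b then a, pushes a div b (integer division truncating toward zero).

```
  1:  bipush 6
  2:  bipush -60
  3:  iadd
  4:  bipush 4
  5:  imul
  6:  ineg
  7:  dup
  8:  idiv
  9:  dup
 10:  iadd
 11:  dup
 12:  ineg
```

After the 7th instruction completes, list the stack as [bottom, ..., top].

bipush 6   → [6]
bipush -60 → [6, -60]
iadd       → [-54]
bipush 4   → [-54, 4]
imul       → [-216]
ineg       → [216]
dup        → [216, 216]

[216, 216]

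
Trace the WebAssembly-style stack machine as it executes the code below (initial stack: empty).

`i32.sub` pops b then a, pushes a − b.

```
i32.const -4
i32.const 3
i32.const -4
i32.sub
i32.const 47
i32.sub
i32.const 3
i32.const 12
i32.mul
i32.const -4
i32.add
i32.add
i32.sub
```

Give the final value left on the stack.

i32.const -4 : [-4]
i32.const 3  : [-4, 3]
i32.const -4 : [-4, 3, -4]
i32.sub      : [-4, 7]
i32.const 47 : [-4, 7, 47]
i32.sub      : [-4, -40]
i32.const 3  : [-4, -40, 3]
i32.const 12 : [-4, -40, 3, 12]
i32.mul      : [-4, -40, 36]
i32.const -4 : [-4, -40, 36, -4]
i32.add      : [-4, -40, 32]
i32.add      : [-4, -8]
i32.sub      : [4]

4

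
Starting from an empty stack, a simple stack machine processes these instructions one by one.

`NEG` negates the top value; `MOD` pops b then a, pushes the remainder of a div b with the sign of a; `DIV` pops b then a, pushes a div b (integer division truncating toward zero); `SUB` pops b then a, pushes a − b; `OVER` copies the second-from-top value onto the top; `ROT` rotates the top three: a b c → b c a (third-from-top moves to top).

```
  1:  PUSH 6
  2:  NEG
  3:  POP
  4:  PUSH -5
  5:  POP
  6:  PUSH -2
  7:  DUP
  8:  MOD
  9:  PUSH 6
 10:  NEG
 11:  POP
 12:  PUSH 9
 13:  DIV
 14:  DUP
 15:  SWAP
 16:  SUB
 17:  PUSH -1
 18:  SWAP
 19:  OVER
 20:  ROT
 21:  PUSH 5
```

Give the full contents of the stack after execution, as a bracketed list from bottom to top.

PUSH 6   6
NEG      -6
POP      (empty)
PUSH -5  -5
POP      (empty)
PUSH -2  -2
DUP      -2 -2
MOD      0
PUSH 6   0 6
NEG      0 -6
POP      0
PUSH 9   0 9
DIV      0
DUP      0 0
SWAP     0 0
SUB      0
PUSH -1  0 -1
SWAP     -1 0
OVER     -1 0 -1
ROT      0 -1 -1
PUSH 5   0 -1 -1 5

[0, -1, -1, 5]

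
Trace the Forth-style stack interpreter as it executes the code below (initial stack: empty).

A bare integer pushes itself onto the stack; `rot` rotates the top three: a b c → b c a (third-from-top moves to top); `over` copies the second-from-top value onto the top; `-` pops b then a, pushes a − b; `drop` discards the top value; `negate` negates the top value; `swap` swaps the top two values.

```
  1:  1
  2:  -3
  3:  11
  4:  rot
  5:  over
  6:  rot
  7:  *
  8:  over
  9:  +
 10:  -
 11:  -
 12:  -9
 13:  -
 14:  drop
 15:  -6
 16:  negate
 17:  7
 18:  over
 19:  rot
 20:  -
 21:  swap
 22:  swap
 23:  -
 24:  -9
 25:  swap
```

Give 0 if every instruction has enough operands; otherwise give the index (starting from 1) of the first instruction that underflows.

0

1      -> [1]
-3     -> [1, -3]
11     -> [1, -3, 11]
rot    -> [-3, 11, 1]
over   -> [-3, 11, 1, 11]
rot    -> [-3, 1, 11, 11]
*      -> [-3, 1, 121]
over   -> [-3, 1, 121, 1]
+      -> [-3, 1, 122]
-      -> [-3, -121]
-      -> [118]
-9     -> [118, -9]
-      -> [127]
drop   -> []
-6     -> [-6]
negate -> [6]
7      -> [6, 7]
over   -> [6, 7, 6]
rot    -> [7, 6, 6]
-      -> [7, 0]
swap   -> [0, 7]
swap   -> [7, 0]
-      -> [7]
-9     -> [7, -9]
swap   -> [-9, 7]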